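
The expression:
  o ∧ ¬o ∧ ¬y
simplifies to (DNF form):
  False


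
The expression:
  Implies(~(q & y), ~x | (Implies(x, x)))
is always true.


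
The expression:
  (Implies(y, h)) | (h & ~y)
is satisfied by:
  {h: True, y: False}
  {y: False, h: False}
  {y: True, h: True}


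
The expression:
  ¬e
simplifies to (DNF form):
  ¬e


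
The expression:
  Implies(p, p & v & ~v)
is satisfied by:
  {p: False}


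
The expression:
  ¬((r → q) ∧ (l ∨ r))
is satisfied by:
  {r: False, l: False, q: False}
  {q: True, r: False, l: False}
  {r: True, q: False, l: False}
  {l: True, r: True, q: False}


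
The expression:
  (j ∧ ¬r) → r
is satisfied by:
  {r: True, j: False}
  {j: False, r: False}
  {j: True, r: True}


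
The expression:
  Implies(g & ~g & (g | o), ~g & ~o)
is always true.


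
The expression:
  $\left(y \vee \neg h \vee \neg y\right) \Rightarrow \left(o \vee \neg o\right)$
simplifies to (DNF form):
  $\text{True}$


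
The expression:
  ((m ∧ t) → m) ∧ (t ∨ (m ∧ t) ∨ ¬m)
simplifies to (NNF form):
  t ∨ ¬m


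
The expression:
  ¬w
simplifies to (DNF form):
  ¬w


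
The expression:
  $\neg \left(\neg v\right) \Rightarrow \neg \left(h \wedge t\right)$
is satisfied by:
  {h: False, v: False, t: False}
  {t: True, h: False, v: False}
  {v: True, h: False, t: False}
  {t: True, v: True, h: False}
  {h: True, t: False, v: False}
  {t: True, h: True, v: False}
  {v: True, h: True, t: False}


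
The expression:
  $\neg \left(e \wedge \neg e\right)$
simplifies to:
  $\text{True}$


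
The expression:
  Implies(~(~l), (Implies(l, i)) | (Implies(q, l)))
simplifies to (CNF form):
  True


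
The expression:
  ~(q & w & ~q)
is always true.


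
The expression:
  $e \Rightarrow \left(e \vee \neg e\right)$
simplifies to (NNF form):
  $\text{True}$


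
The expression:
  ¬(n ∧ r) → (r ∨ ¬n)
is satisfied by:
  {r: True, n: False}
  {n: False, r: False}
  {n: True, r: True}


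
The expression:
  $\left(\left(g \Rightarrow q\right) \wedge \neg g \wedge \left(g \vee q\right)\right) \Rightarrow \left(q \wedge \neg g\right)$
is always true.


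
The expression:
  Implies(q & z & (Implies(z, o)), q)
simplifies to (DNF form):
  True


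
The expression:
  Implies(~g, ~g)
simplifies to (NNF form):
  True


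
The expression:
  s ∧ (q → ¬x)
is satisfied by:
  {s: True, q: False, x: False}
  {s: True, x: True, q: False}
  {s: True, q: True, x: False}


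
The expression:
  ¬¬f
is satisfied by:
  {f: True}


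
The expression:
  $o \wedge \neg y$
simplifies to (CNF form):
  $o \wedge \neg y$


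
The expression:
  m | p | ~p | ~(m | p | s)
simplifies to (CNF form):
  True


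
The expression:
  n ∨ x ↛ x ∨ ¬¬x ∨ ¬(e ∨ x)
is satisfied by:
  {n: True, x: True, e: False}
  {n: True, e: False, x: False}
  {x: True, e: False, n: False}
  {x: False, e: False, n: False}
  {n: True, x: True, e: True}
  {n: True, e: True, x: False}
  {x: True, e: True, n: False}


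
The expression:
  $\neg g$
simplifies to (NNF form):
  $\neg g$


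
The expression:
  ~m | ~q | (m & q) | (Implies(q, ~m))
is always true.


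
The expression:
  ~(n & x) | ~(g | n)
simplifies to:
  ~n | ~x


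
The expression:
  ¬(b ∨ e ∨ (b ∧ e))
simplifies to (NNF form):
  ¬b ∧ ¬e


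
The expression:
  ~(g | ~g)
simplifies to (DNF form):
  False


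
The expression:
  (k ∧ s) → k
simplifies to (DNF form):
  True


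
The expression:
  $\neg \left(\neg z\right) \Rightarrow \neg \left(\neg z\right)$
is always true.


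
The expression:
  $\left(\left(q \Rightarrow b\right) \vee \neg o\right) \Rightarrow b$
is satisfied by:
  {b: True, o: True, q: True}
  {b: True, o: True, q: False}
  {b: True, q: True, o: False}
  {b: True, q: False, o: False}
  {o: True, q: True, b: False}


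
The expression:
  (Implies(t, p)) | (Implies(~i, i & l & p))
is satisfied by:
  {i: True, p: True, t: False}
  {i: True, p: False, t: False}
  {p: True, i: False, t: False}
  {i: False, p: False, t: False}
  {i: True, t: True, p: True}
  {i: True, t: True, p: False}
  {t: True, p: True, i: False}


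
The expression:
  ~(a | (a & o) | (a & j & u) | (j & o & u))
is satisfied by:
  {u: False, o: False, a: False, j: False}
  {j: True, u: False, o: False, a: False}
  {o: True, j: False, u: False, a: False}
  {j: True, o: True, u: False, a: False}
  {u: True, j: False, o: False, a: False}
  {j: True, u: True, o: False, a: False}
  {o: True, u: True, j: False, a: False}


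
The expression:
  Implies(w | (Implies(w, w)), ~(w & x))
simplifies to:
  ~w | ~x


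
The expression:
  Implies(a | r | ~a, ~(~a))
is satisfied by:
  {a: True}


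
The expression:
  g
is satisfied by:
  {g: True}


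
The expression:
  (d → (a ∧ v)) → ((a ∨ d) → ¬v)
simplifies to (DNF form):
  ¬a ∨ ¬v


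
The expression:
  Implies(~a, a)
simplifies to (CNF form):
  a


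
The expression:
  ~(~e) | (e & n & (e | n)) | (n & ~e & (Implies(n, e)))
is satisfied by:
  {e: True}


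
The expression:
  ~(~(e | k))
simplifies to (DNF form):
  e | k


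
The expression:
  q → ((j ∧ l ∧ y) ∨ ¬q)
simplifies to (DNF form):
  (j ∧ l ∧ y) ∨ ¬q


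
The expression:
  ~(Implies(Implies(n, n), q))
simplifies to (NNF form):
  ~q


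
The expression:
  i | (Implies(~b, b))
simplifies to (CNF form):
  b | i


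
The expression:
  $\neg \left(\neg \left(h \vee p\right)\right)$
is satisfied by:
  {p: True, h: True}
  {p: True, h: False}
  {h: True, p: False}


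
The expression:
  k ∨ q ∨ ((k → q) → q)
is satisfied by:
  {k: True, q: True}
  {k: True, q: False}
  {q: True, k: False}


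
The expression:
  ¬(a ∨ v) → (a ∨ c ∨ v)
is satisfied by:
  {a: True, v: True, c: True}
  {a: True, v: True, c: False}
  {a: True, c: True, v: False}
  {a: True, c: False, v: False}
  {v: True, c: True, a: False}
  {v: True, c: False, a: False}
  {c: True, v: False, a: False}


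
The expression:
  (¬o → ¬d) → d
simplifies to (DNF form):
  d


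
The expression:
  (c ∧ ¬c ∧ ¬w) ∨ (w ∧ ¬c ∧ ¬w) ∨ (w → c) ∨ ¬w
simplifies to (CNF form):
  c ∨ ¬w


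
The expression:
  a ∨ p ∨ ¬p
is always true.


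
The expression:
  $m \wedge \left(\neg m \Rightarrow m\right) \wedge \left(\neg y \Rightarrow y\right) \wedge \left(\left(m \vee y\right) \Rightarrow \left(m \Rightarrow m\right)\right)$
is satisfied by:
  {m: True, y: True}


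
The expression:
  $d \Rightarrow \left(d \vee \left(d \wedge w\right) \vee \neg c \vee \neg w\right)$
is always true.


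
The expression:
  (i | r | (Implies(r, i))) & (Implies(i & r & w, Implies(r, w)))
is always true.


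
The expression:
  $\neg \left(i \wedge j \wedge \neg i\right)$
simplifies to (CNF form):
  $\text{True}$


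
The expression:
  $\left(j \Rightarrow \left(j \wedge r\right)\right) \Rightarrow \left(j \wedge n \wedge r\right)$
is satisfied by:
  {j: True, n: True, r: False}
  {j: True, n: False, r: False}
  {j: True, r: True, n: True}


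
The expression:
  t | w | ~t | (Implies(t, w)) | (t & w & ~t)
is always true.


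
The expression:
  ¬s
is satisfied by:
  {s: False}


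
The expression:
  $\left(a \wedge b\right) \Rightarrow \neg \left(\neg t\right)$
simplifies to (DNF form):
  $t \vee \neg a \vee \neg b$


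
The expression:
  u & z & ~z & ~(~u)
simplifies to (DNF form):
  False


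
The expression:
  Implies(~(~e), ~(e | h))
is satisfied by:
  {e: False}


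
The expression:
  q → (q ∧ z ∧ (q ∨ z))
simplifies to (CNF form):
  z ∨ ¬q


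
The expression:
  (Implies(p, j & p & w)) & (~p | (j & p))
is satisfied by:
  {w: True, j: True, p: False}
  {w: True, j: False, p: False}
  {j: True, w: False, p: False}
  {w: False, j: False, p: False}
  {w: True, p: True, j: True}


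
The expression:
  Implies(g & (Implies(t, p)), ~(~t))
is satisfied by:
  {t: True, g: False}
  {g: False, t: False}
  {g: True, t: True}


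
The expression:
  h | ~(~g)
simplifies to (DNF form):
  g | h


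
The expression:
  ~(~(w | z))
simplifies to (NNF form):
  w | z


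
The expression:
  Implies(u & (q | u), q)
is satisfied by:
  {q: True, u: False}
  {u: False, q: False}
  {u: True, q: True}


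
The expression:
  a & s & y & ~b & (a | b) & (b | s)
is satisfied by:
  {a: True, s: True, y: True, b: False}


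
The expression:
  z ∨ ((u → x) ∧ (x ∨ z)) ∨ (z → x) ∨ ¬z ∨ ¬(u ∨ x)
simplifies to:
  True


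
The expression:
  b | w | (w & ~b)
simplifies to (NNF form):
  b | w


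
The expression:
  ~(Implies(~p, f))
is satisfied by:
  {p: False, f: False}


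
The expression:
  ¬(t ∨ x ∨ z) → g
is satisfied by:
  {t: True, x: True, z: True, g: True}
  {t: True, x: True, z: True, g: False}
  {t: True, x: True, g: True, z: False}
  {t: True, x: True, g: False, z: False}
  {t: True, z: True, g: True, x: False}
  {t: True, z: True, g: False, x: False}
  {t: True, z: False, g: True, x: False}
  {t: True, z: False, g: False, x: False}
  {x: True, z: True, g: True, t: False}
  {x: True, z: True, g: False, t: False}
  {x: True, g: True, z: False, t: False}
  {x: True, g: False, z: False, t: False}
  {z: True, g: True, x: False, t: False}
  {z: True, x: False, g: False, t: False}
  {g: True, x: False, z: False, t: False}


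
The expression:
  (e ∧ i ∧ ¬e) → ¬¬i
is always true.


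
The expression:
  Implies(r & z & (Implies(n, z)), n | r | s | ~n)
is always true.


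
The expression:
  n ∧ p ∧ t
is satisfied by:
  {t: True, p: True, n: True}


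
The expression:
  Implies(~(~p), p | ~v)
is always true.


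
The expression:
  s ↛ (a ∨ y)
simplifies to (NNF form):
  s ∧ ¬a ∧ ¬y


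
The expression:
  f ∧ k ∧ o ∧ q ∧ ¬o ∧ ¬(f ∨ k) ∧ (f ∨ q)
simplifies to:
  False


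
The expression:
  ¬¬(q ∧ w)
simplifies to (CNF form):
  q ∧ w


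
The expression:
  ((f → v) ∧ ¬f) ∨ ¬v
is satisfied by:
  {v: False, f: False}
  {f: True, v: False}
  {v: True, f: False}


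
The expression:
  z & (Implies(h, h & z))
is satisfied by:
  {z: True}


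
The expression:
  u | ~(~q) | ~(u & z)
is always true.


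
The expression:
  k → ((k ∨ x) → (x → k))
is always true.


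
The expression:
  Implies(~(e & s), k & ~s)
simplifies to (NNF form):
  (e & s) | (k & ~s)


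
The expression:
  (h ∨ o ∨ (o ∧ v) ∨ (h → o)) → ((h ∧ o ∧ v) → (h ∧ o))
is always true.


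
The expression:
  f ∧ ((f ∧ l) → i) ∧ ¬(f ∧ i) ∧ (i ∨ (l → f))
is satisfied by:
  {f: True, i: False, l: False}


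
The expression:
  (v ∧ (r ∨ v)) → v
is always true.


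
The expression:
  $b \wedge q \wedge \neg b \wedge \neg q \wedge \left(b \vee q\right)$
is never true.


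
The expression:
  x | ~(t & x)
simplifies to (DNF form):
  True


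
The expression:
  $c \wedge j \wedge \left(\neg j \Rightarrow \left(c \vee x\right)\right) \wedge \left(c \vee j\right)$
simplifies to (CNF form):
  $c \wedge j$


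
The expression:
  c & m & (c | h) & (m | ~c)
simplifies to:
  c & m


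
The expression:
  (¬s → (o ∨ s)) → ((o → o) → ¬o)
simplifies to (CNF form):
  ¬o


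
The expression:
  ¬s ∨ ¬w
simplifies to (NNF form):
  ¬s ∨ ¬w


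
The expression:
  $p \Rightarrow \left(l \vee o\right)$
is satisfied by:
  {o: True, l: True, p: False}
  {o: True, p: False, l: False}
  {l: True, p: False, o: False}
  {l: False, p: False, o: False}
  {o: True, l: True, p: True}
  {o: True, p: True, l: False}
  {l: True, p: True, o: False}


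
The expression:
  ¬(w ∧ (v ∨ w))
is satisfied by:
  {w: False}


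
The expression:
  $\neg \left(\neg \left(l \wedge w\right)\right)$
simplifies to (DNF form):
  $l \wedge w$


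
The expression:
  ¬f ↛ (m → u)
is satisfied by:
  {m: True, u: False, f: False}


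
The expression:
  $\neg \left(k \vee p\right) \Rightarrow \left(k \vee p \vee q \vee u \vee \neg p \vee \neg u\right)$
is always true.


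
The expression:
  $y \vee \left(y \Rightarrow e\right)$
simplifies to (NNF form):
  $\text{True}$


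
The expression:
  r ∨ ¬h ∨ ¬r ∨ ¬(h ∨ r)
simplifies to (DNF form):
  True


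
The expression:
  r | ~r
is always true.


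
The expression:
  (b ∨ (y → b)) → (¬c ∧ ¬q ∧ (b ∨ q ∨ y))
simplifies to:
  (b ∨ y) ∧ (¬b ∨ ¬c) ∧ (¬b ∨ ¬q)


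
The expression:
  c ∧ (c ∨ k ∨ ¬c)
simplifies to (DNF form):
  c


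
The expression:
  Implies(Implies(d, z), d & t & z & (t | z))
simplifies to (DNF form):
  (d & t) | (d & ~z)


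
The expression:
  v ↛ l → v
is always true.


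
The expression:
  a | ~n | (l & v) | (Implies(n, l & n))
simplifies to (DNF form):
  a | l | ~n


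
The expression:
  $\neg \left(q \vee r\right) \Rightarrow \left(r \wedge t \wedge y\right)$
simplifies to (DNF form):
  $q \vee r$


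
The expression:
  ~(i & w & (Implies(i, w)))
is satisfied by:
  {w: False, i: False}
  {i: True, w: False}
  {w: True, i: False}


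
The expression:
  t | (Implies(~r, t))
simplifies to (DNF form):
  r | t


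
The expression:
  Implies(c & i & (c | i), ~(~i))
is always true.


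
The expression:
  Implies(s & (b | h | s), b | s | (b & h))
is always true.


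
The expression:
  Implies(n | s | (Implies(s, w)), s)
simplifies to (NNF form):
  s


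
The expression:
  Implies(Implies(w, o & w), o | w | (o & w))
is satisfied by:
  {o: True, w: True}
  {o: True, w: False}
  {w: True, o: False}


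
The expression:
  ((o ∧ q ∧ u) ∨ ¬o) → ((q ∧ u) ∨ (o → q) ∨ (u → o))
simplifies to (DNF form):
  True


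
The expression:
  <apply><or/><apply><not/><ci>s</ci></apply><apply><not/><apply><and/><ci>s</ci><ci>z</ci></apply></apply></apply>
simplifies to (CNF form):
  <apply><or/><apply><not/><ci>s</ci></apply><apply><not/><ci>z</ci></apply></apply>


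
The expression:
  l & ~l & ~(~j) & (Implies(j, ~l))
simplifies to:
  False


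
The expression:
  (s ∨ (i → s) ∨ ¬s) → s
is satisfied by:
  {s: True}


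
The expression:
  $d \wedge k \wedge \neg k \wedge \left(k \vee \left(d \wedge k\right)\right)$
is never true.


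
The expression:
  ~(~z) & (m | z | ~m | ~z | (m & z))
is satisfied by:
  {z: True}


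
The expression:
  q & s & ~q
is never true.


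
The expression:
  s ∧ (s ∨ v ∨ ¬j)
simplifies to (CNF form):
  s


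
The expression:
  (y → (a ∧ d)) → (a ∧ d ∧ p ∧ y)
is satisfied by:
  {p: True, y: True, d: False, a: False}
  {y: True, a: False, p: False, d: False}
  {a: True, p: True, y: True, d: False}
  {a: True, y: True, p: False, d: False}
  {d: True, p: True, y: True, a: False}
  {d: True, y: True, a: False, p: False}
  {d: True, a: True, y: True, p: True}


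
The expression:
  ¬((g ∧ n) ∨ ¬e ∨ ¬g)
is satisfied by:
  {e: True, g: True, n: False}


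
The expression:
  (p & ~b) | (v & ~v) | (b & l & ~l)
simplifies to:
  p & ~b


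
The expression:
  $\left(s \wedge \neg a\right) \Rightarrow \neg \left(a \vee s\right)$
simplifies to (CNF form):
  $a \vee \neg s$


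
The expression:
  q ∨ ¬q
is always true.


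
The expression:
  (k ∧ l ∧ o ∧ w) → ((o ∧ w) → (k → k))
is always true.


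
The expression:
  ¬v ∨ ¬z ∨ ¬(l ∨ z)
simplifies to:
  ¬v ∨ ¬z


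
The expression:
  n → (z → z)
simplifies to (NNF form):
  True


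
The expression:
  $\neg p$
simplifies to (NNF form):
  $\neg p$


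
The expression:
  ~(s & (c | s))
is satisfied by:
  {s: False}


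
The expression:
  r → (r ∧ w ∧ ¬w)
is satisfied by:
  {r: False}


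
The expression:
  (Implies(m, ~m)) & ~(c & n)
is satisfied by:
  {c: False, m: False, n: False}
  {n: True, c: False, m: False}
  {c: True, n: False, m: False}


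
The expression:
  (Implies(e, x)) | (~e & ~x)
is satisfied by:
  {x: True, e: False}
  {e: False, x: False}
  {e: True, x: True}


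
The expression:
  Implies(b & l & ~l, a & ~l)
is always true.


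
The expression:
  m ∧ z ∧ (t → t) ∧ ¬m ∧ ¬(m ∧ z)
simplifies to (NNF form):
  False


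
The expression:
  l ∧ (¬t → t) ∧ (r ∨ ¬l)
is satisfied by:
  {t: True, r: True, l: True}


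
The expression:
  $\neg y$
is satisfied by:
  {y: False}


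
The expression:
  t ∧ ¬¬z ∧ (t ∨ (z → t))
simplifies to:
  t ∧ z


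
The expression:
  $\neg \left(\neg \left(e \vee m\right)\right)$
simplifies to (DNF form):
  $e \vee m$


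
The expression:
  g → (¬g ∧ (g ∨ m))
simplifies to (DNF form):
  ¬g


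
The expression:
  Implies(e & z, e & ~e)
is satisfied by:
  {e: False, z: False}
  {z: True, e: False}
  {e: True, z: False}


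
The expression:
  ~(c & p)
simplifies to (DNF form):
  ~c | ~p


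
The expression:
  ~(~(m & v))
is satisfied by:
  {m: True, v: True}


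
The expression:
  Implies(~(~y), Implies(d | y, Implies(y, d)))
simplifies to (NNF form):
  d | ~y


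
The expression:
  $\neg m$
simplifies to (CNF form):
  $\neg m$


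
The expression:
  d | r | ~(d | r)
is always true.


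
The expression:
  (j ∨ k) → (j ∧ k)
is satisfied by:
  {k: False, j: False}
  {j: True, k: True}


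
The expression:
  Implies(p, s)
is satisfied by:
  {s: True, p: False}
  {p: False, s: False}
  {p: True, s: True}


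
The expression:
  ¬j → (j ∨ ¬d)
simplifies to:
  j ∨ ¬d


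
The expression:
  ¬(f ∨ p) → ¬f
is always true.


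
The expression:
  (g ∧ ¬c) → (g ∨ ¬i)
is always true.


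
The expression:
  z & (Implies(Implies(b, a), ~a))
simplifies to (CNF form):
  z & ~a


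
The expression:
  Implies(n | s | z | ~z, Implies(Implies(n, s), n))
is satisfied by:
  {n: True}


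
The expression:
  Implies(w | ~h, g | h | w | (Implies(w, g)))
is always true.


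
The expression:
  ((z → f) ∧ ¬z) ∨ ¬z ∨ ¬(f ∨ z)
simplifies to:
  ¬z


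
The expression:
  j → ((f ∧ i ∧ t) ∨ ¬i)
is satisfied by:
  {f: True, t: True, i: False, j: False}
  {f: True, t: False, i: False, j: False}
  {t: True, j: False, f: False, i: False}
  {j: False, t: False, f: False, i: False}
  {j: True, f: True, t: True, i: False}
  {j: True, f: True, t: False, i: False}
  {j: True, t: True, f: False, i: False}
  {j: True, t: False, f: False, i: False}
  {i: True, f: True, t: True, j: False}
  {i: True, f: True, t: False, j: False}
  {i: True, t: True, f: False, j: False}
  {i: True, t: False, f: False, j: False}
  {j: True, i: True, f: True, t: True}


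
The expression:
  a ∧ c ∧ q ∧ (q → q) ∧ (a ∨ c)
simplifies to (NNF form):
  a ∧ c ∧ q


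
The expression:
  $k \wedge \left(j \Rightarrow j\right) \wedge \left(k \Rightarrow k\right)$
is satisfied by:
  {k: True}


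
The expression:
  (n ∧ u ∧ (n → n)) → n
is always true.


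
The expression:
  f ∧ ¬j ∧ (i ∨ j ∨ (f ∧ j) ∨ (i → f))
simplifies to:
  f ∧ ¬j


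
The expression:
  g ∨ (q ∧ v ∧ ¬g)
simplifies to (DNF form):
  g ∨ (q ∧ v)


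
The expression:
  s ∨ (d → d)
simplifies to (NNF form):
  True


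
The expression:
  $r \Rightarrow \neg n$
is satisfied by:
  {n: False, r: False}
  {r: True, n: False}
  {n: True, r: False}


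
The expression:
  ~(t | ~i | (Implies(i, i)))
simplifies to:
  False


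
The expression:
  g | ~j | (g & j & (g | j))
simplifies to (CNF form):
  g | ~j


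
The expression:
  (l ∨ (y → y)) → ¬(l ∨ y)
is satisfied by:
  {y: False, l: False}


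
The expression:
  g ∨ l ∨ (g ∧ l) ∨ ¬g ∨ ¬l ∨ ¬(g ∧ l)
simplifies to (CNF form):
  True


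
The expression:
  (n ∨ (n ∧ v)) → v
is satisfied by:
  {v: True, n: False}
  {n: False, v: False}
  {n: True, v: True}


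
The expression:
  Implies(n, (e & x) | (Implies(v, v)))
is always true.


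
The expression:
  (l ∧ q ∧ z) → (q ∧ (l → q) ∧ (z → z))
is always true.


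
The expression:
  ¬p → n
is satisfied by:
  {n: True, p: True}
  {n: True, p: False}
  {p: True, n: False}


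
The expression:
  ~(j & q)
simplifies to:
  ~j | ~q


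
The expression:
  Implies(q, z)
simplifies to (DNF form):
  z | ~q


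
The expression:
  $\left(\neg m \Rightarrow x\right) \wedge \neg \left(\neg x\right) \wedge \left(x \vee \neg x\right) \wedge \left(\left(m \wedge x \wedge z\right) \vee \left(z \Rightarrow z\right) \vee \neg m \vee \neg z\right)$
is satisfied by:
  {x: True}


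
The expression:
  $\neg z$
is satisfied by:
  {z: False}


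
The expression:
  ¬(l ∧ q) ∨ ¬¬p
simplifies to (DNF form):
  p ∨ ¬l ∨ ¬q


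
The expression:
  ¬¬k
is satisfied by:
  {k: True}


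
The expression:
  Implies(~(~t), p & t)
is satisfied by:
  {p: True, t: False}
  {t: False, p: False}
  {t: True, p: True}


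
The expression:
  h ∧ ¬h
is never true.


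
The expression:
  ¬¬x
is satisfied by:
  {x: True}


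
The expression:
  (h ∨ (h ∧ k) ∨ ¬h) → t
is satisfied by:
  {t: True}


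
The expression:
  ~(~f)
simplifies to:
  f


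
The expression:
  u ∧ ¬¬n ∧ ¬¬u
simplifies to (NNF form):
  n ∧ u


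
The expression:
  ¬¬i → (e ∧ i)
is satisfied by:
  {e: True, i: False}
  {i: False, e: False}
  {i: True, e: True}


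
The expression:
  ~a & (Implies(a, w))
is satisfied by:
  {a: False}


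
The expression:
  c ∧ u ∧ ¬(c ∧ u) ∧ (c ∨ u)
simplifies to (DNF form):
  False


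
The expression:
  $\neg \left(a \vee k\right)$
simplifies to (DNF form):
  $\neg a \wedge \neg k$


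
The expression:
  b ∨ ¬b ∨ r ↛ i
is always true.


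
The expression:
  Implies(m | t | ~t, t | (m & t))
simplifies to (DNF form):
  t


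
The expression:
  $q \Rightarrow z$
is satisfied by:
  {z: True, q: False}
  {q: False, z: False}
  {q: True, z: True}


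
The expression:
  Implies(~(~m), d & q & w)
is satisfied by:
  {d: True, w: True, q: True, m: False}
  {d: True, w: True, q: False, m: False}
  {d: True, q: True, w: False, m: False}
  {d: True, q: False, w: False, m: False}
  {w: True, q: True, d: False, m: False}
  {w: True, d: False, q: False, m: False}
  {w: False, q: True, d: False, m: False}
  {w: False, d: False, q: False, m: False}
  {d: True, m: True, w: True, q: True}


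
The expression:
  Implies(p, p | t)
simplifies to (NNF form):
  True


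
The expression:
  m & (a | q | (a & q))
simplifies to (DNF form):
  (a & m) | (m & q)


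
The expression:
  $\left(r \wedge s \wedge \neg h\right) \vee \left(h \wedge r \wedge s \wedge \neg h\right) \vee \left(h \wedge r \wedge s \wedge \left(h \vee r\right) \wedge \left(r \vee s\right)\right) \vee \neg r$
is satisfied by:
  {s: True, r: False}
  {r: False, s: False}
  {r: True, s: True}


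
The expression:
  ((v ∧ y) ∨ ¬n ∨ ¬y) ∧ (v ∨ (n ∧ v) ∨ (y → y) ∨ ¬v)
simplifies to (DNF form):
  v ∨ ¬n ∨ ¬y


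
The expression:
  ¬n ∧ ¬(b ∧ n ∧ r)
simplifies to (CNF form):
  ¬n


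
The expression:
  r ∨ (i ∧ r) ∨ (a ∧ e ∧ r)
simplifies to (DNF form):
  r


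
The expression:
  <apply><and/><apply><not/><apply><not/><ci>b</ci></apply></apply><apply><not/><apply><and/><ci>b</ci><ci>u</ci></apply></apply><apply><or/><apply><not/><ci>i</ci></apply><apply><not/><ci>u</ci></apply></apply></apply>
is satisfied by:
  {b: True, u: False}


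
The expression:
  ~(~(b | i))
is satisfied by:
  {i: True, b: True}
  {i: True, b: False}
  {b: True, i: False}


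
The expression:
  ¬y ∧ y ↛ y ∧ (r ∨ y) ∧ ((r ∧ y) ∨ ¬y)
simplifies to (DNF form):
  False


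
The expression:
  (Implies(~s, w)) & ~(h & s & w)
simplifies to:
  (s & ~w) | (w & ~h) | (w & ~s)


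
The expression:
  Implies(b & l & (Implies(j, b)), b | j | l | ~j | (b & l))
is always true.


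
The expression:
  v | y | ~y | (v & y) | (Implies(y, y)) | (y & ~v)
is always true.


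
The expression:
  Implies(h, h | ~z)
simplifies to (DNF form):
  True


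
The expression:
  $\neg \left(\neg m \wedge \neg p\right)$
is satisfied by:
  {m: True, p: True}
  {m: True, p: False}
  {p: True, m: False}


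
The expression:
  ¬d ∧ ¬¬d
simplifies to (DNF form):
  False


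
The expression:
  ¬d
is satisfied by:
  {d: False}


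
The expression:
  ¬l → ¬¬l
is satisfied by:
  {l: True}


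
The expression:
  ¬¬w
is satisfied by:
  {w: True}


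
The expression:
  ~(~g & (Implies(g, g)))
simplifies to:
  g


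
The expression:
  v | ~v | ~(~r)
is always true.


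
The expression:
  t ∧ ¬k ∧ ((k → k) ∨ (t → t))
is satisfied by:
  {t: True, k: False}


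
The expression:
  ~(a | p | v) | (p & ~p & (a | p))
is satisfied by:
  {v: False, p: False, a: False}


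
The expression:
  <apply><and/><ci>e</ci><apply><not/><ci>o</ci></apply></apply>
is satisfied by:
  {e: True, o: False}


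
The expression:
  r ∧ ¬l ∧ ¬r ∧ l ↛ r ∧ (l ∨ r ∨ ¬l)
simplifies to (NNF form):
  False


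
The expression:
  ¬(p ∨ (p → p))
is never true.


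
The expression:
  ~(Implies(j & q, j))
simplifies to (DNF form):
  False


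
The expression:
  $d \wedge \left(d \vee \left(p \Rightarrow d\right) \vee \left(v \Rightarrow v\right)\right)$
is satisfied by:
  {d: True}


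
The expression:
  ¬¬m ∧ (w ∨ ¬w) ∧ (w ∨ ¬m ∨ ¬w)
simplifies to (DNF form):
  m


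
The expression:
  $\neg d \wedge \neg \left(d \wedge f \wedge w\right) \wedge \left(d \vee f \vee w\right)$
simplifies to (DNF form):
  $\left(f \wedge \neg d\right) \vee \left(w \wedge \neg d\right)$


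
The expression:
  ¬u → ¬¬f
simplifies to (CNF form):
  f ∨ u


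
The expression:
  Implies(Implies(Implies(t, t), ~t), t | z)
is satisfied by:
  {t: True, z: True}
  {t: True, z: False}
  {z: True, t: False}


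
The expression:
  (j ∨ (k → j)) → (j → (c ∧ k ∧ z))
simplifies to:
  (c ∧ k ∧ z) ∨ ¬j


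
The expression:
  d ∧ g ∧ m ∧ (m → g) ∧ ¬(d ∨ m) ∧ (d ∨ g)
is never true.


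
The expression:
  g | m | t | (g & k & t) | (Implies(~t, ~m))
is always true.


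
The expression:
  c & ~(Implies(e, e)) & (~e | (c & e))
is never true.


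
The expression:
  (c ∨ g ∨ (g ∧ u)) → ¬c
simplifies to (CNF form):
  ¬c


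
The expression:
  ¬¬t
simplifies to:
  t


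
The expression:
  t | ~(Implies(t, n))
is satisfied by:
  {t: True}


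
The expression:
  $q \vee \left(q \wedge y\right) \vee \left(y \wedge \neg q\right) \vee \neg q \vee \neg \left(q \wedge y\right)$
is always true.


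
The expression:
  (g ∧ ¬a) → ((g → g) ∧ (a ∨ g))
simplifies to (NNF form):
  True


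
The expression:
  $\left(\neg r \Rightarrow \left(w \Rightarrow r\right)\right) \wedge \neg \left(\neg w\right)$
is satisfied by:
  {r: True, w: True}


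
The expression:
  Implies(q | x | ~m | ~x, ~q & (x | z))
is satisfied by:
  {x: True, z: True, q: False}
  {x: True, q: False, z: False}
  {z: True, q: False, x: False}


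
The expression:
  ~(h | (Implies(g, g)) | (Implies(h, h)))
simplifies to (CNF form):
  False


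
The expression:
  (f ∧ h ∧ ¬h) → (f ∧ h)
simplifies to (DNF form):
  True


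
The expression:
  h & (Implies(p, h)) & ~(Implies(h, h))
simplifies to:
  False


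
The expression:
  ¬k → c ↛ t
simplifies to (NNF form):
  k ∨ (c ∧ ¬t)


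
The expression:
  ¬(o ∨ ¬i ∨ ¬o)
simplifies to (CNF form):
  False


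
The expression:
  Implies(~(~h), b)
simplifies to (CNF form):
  b | ~h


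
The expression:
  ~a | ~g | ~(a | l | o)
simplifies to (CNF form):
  ~a | ~g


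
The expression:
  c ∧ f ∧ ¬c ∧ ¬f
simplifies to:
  False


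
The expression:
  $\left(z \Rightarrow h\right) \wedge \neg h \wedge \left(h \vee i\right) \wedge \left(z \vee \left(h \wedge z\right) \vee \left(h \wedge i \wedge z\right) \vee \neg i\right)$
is never true.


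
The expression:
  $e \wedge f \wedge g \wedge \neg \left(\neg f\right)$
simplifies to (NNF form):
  $e \wedge f \wedge g$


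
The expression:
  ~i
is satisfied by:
  {i: False}


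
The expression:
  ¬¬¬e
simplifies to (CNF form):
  ¬e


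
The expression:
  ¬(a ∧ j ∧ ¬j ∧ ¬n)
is always true.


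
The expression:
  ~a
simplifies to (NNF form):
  ~a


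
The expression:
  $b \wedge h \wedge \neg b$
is never true.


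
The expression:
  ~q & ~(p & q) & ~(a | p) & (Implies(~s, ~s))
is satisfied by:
  {q: False, p: False, a: False}


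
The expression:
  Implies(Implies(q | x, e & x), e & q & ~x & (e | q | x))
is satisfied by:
  {q: True, e: False, x: False}
  {x: True, q: True, e: False}
  {x: True, e: False, q: False}
  {q: True, e: True, x: False}


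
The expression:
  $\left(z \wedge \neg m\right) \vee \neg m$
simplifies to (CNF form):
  $\neg m$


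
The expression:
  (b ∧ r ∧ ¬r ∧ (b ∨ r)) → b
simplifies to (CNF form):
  True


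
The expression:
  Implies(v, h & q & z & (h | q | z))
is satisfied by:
  {h: True, z: True, q: True, v: False}
  {h: True, z: True, q: False, v: False}
  {h: True, q: True, z: False, v: False}
  {h: True, q: False, z: False, v: False}
  {z: True, q: True, h: False, v: False}
  {z: True, h: False, q: False, v: False}
  {z: False, q: True, h: False, v: False}
  {z: False, h: False, q: False, v: False}
  {h: True, v: True, z: True, q: True}


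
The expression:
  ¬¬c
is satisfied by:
  {c: True}


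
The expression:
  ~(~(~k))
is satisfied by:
  {k: False}


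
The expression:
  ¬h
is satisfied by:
  {h: False}


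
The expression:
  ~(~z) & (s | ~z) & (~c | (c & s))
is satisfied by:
  {z: True, s: True}


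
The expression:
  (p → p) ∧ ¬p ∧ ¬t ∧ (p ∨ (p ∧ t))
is never true.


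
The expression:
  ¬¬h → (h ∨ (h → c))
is always true.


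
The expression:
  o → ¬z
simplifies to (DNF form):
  ¬o ∨ ¬z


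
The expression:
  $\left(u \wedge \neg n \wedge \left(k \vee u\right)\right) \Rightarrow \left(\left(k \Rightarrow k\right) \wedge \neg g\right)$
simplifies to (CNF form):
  $n \vee \neg g \vee \neg u$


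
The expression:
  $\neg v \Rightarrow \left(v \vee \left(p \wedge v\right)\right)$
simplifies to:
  $v$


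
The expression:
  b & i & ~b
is never true.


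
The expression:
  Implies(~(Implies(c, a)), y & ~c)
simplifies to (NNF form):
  a | ~c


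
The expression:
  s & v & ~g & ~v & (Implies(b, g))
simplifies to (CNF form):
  False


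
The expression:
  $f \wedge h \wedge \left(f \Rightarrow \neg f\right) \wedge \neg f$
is never true.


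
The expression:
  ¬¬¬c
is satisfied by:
  {c: False}


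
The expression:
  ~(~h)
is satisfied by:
  {h: True}


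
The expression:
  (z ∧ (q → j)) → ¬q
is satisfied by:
  {q: False, z: False, j: False}
  {j: True, q: False, z: False}
  {z: True, q: False, j: False}
  {j: True, z: True, q: False}
  {q: True, j: False, z: False}
  {j: True, q: True, z: False}
  {z: True, q: True, j: False}


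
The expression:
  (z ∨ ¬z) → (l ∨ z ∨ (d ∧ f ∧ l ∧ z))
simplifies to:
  l ∨ z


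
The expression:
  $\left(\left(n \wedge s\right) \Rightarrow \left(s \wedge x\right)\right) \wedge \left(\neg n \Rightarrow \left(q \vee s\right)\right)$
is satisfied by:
  {x: True, q: True, s: True, n: False}
  {x: True, s: True, q: False, n: False}
  {q: True, s: True, x: False, n: False}
  {s: True, x: False, q: False, n: False}
  {x: True, q: True, s: False, n: False}
  {q: True, x: False, s: False, n: False}
  {n: True, x: True, s: True, q: True}
  {n: True, x: True, s: True, q: False}
  {n: True, q: True, x: True, s: False}
  {n: True, x: True, s: False, q: False}
  {n: True, q: True, x: False, s: False}
  {n: True, x: False, s: False, q: False}


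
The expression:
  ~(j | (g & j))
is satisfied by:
  {j: False}


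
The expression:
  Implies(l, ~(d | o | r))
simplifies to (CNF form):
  (~d | ~l) & (~l | ~o) & (~l | ~r)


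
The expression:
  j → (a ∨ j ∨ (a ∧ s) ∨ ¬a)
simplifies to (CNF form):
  True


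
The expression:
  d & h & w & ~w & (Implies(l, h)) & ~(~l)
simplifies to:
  False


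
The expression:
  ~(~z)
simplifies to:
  z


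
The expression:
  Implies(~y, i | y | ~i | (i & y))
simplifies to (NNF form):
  True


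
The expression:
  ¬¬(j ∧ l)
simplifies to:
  j ∧ l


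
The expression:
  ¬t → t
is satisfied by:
  {t: True}


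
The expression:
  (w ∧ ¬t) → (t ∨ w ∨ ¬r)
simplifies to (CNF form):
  True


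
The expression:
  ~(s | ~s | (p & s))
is never true.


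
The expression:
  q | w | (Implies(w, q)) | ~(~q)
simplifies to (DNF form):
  True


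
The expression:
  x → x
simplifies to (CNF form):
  True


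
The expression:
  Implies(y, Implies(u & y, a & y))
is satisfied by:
  {a: True, u: False, y: False}
  {u: False, y: False, a: False}
  {a: True, y: True, u: False}
  {y: True, u: False, a: False}
  {a: True, u: True, y: False}
  {u: True, a: False, y: False}
  {a: True, y: True, u: True}


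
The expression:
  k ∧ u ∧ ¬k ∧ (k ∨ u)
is never true.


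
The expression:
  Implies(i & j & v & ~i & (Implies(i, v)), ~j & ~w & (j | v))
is always true.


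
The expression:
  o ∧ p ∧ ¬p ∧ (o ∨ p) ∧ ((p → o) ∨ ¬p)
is never true.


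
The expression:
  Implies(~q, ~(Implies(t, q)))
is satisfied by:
  {t: True, q: True}
  {t: True, q: False}
  {q: True, t: False}


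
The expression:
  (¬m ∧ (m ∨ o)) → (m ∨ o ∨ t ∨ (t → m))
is always true.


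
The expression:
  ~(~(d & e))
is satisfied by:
  {e: True, d: True}


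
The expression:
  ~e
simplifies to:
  ~e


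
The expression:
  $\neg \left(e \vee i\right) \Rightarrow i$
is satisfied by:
  {i: True, e: True}
  {i: True, e: False}
  {e: True, i: False}


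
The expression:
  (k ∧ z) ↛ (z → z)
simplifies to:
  False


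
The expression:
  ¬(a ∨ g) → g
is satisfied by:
  {a: True, g: True}
  {a: True, g: False}
  {g: True, a: False}


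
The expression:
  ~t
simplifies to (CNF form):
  ~t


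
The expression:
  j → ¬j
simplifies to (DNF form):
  ¬j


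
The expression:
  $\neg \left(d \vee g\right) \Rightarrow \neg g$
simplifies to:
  $\text{True}$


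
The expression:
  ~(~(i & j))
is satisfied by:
  {i: True, j: True}


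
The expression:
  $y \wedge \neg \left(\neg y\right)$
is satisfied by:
  {y: True}


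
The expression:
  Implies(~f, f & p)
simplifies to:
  f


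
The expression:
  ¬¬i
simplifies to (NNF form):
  i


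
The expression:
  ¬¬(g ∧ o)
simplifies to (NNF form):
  g ∧ o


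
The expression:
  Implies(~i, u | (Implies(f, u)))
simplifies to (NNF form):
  i | u | ~f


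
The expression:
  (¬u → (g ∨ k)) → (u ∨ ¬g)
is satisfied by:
  {u: True, g: False}
  {g: False, u: False}
  {g: True, u: True}


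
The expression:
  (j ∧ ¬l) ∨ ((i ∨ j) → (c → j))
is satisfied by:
  {j: True, c: False, i: False}
  {j: False, c: False, i: False}
  {i: True, j: True, c: False}
  {i: True, j: False, c: False}
  {c: True, j: True, i: False}
  {c: True, j: False, i: False}
  {c: True, i: True, j: True}


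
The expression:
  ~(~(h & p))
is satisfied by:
  {h: True, p: True}


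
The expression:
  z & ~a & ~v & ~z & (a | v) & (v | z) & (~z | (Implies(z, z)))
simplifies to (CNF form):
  False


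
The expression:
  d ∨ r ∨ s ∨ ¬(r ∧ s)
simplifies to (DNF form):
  True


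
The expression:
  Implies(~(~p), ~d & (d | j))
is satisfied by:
  {j: True, p: False, d: False}
  {j: False, p: False, d: False}
  {d: True, j: True, p: False}
  {d: True, j: False, p: False}
  {p: True, j: True, d: False}


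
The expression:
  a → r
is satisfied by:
  {r: True, a: False}
  {a: False, r: False}
  {a: True, r: True}


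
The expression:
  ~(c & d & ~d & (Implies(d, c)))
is always true.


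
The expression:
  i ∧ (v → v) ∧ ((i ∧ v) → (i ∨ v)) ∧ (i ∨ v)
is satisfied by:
  {i: True}


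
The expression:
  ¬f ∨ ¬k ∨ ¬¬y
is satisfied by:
  {y: True, k: False, f: False}
  {k: False, f: False, y: False}
  {f: True, y: True, k: False}
  {f: True, k: False, y: False}
  {y: True, k: True, f: False}
  {k: True, y: False, f: False}
  {f: True, k: True, y: True}


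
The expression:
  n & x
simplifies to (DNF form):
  n & x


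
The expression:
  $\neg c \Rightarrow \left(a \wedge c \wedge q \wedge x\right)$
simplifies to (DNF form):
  $c$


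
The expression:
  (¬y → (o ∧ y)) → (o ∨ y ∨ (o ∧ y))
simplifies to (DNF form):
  True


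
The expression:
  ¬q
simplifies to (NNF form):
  ¬q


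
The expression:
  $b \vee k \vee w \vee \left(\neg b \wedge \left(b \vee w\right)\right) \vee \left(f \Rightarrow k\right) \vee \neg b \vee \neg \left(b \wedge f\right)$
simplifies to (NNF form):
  $\text{True}$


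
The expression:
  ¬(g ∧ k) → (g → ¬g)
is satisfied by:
  {k: True, g: False}
  {g: False, k: False}
  {g: True, k: True}


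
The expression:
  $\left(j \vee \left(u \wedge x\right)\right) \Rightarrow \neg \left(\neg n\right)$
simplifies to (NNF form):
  $n \vee \left(\neg j \wedge \neg u\right) \vee \left(\neg j \wedge \neg x\right)$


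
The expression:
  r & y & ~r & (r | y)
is never true.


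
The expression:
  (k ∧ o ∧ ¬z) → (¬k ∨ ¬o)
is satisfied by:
  {z: True, k: False, o: False}
  {k: False, o: False, z: False}
  {z: True, o: True, k: False}
  {o: True, k: False, z: False}
  {z: True, k: True, o: False}
  {k: True, z: False, o: False}
  {z: True, o: True, k: True}


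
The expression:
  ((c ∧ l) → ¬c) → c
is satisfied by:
  {c: True}


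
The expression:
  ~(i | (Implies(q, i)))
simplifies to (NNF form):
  q & ~i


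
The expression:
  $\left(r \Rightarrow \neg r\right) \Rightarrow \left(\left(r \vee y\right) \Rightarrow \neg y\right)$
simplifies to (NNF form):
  $r \vee \neg y$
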